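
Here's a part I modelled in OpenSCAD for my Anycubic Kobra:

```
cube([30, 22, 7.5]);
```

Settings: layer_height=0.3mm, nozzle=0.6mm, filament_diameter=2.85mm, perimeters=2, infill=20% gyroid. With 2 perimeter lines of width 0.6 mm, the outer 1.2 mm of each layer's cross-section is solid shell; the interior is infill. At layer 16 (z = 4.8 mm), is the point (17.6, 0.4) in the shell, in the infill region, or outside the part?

shell

At z = 4.8 mm: the cube is present — its section is the full 30×22 rectangle. Overall, the cross-section is a single solid region. The nearest boundary edge runs (0.00, 0.00)→(30.00, 0.00); distance from the point to it = 0.40 mm. The point is inside the cross-section, 0.40 mm from the nearest boundary — within the 1.2 mm shell band (2 × 0.6).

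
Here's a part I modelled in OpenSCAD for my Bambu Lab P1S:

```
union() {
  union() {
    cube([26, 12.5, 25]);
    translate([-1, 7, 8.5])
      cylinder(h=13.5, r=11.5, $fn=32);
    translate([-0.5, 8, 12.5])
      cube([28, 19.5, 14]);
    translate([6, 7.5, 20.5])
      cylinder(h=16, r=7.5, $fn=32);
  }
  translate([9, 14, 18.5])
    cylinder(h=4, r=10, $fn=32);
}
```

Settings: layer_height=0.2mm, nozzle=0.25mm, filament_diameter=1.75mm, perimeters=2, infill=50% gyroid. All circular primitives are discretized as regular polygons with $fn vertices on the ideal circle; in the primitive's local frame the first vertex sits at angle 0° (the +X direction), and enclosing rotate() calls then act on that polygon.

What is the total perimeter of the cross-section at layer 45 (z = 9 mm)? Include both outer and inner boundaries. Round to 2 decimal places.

At z = 9 mm: the 26×12.5 cube contributes its full rectangle (perimeter 77.00 mm); the r=11.5 cylinder at (-1, 7) gives a regular 32-gon of circumradius 11.5 (constant along its height) (perimeter = 2·32·11.500·sin(180°/32) = 72.14 mm); the cube at (-0.5, 8) is not intersected at this z (z outside [12.5, 26.5]); the cylinder at (6, 7.5) does not reach this height (z outside [20.5, 36.5]); Combining (union): the regions partially overlap (shared area 122.97 mm²), so the edge portions inside another operand are dropped and the merged outline is re-measured after clipping — boundary = 106.23 mm; the cylinder at (9, 14) is not intersected at this z (z outside [18.5, 22.5]); Merging all regions: only that combined region is present, so the union is just that shape — boundary = 106.23 mm. Overall, the cross-section is a single solid region. Total boundary length (outer) = 106.23 mm.

106.23 mm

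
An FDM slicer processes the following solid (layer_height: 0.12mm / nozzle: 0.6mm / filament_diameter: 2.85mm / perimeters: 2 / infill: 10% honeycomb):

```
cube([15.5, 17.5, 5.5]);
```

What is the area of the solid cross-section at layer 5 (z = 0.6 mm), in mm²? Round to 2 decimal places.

271.25 mm²

At z = 0.6 mm: the cube is present — its section is the full 15.5×17.5 rectangle (area 271.25 mm²). Overall, the cross-section is a single solid region. Net area = 271.25 mm².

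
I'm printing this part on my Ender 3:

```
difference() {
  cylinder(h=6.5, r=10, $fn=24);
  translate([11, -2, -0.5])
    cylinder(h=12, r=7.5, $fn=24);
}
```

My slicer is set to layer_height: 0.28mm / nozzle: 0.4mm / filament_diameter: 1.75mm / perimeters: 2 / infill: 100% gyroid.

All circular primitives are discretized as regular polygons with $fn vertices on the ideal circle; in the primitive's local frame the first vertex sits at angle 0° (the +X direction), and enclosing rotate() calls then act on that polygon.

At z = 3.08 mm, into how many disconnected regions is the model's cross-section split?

At z = 3.08 mm: the r=10 cylinder contributes a regular 24-gon of circumradius 10; the r=7.5 cylinder at (11, -2) contributes a regular 24-gon of circumradius 7.5; After the difference (first − rest): starting from the r=10 cylinder, the r=7.5 cylinder at (11, -2) partially overlaps it — only the 56.63 mm² overlap (of its 174.70 mm²) is removed, clipping the outline — 1 connected region. The result has 1 disconnected region.

1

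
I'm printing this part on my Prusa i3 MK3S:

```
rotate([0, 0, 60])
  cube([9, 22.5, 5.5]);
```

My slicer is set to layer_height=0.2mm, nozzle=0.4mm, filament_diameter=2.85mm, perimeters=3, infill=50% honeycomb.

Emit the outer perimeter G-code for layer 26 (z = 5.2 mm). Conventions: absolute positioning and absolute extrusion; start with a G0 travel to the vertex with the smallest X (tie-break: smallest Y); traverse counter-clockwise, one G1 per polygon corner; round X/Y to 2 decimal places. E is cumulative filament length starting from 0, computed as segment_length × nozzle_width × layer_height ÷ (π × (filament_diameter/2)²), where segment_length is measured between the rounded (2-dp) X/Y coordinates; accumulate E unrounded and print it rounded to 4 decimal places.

At z = 5.2 mm: the cube (footprint 9×22.5) is included at this height; (rotated 60° about Z; rotation is an isometry so areas/perimeters/island counts are preserved). The outline is a single polygon with 4 vertices. Extrusion per mm of travel: 0.4 × 0.2 / (π × 1.425²) = 0.012540. Accumulating E over each segment gives final E = 0.7900.

G0 X-19.49 Y11.25 Z5.20
G1 X0.00 Y0.00 E0.2822
G1 X4.50 Y7.79 E0.3950
G1 X-14.99 Y19.04 E0.6772
G1 X-19.49 Y11.25 E0.7900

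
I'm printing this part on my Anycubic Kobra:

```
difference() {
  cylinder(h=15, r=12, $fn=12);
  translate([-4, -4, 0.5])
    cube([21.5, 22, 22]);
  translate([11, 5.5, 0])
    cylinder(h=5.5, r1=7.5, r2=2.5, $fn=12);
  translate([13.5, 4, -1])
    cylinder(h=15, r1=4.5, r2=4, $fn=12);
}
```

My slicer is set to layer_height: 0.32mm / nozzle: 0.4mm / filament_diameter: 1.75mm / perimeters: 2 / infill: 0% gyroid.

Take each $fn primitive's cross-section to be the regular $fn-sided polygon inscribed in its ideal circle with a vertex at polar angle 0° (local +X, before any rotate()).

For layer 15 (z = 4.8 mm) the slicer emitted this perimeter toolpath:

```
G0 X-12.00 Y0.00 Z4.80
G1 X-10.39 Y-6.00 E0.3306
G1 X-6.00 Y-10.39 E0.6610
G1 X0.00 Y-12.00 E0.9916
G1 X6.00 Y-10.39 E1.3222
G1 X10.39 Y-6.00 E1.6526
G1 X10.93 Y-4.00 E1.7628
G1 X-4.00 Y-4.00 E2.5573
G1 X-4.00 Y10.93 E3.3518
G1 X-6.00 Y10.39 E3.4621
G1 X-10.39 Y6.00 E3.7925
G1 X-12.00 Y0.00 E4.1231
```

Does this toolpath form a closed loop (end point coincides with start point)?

Start point (G0): (-12.00, 0.00). End point (last G1): the path returns to the start — closed.

yes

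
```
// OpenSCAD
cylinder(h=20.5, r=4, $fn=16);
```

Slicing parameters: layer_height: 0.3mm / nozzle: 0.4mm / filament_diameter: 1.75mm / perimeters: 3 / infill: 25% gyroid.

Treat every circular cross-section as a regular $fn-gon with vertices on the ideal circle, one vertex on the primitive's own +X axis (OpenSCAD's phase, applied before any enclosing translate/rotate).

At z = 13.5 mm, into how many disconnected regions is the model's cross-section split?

1

At z = 13.5 mm: the r=4 cylinder gives a regular 16-gon of circumradius 4 (constant along its height). The result has 1 disconnected region.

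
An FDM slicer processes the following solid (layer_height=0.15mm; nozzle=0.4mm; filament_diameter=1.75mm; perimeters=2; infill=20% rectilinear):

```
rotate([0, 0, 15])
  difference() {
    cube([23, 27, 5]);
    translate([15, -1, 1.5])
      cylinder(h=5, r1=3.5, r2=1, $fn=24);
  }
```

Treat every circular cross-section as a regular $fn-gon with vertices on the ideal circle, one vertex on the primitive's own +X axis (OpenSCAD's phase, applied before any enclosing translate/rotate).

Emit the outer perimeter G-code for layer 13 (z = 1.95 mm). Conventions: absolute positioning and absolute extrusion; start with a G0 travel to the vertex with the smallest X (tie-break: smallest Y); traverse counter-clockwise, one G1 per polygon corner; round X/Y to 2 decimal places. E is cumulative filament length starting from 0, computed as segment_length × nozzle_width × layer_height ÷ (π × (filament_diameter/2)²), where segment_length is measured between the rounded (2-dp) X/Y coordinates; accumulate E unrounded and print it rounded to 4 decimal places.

At z = 1.95 mm: the cube (footprint 23×27) is included at this height; the cone at (15, -1) (r1=3.5→r2=1) has section circumradius 3.275 here — a regular 24-gon; Subtracting the remaining from the first: starting from the 23×27 cube, the cone at (15, -1) partially overlaps it — only the 10.24 mm² overlap (of its 33.31 mm²) is removed, clipping the outline — 1 connected region; (rotated 15° about Z; rotation is an isometry so areas/perimeters/island counts are preserved). The outline is a single polygon with 15 vertices. Extrusion per mm of travel: 0.4 × 0.15 / (π × 0.875²) = 0.024945. Accumulating E over each segment gives final E = 2.5451.

G0 X-6.99 Y26.08 Z1.95
G1 X0.00 Y0.00 E0.6735
G1 X11.49 Y3.08 E0.9703
G1 X11.58 Y3.76 E0.9874
G1 X11.91 Y4.55 E1.0087
G1 X12.43 Y5.23 E1.0301
G1 X13.11 Y5.75 E1.0514
G1 X13.90 Y6.08 E1.0728
G1 X14.75 Y6.19 E1.0942
G1 X15.60 Y6.08 E1.1156
G1 X16.39 Y5.75 E1.1369
G1 X17.06 Y5.23 E1.1581
G1 X17.48 Y4.68 E1.1753
G1 X22.22 Y5.95 E1.2977
G1 X15.23 Y32.03 E1.9713
G1 X-6.99 Y26.08 E2.5451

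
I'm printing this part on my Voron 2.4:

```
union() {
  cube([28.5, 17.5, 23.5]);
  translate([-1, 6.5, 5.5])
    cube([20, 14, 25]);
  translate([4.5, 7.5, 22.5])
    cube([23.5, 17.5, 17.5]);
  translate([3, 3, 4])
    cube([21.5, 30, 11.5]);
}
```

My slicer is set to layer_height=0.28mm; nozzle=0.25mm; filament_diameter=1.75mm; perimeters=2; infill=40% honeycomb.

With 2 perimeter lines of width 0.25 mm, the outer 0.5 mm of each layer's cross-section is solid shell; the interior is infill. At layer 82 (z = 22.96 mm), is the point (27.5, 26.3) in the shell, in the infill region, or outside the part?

At z = 22.96 mm: the cube (footprint 28.5×17.5) is included at this height; the 20×14 cube at (-1, 6.5) contributes its full rectangle; the cube at (4.5, 7.5) is present — its section is the full 23.5×17.5 rectangle; the cube at (3, 3) is absent (z outside [4, 15.5]); Combining (union): the regions partially overlap (shared area 487.50 mm²), so overlapping operands fuse into one piece — 1 connected region. Overall, the cross-section is a single solid region. The nearest boundary edge runs (4.50, 25.00)→(28.00, 25.00); distance from the point to it = 1.30 mm. The point is not inside any of the regions above, so it lies outside the cross-section (1.30 mm from the nearest boundary).

outside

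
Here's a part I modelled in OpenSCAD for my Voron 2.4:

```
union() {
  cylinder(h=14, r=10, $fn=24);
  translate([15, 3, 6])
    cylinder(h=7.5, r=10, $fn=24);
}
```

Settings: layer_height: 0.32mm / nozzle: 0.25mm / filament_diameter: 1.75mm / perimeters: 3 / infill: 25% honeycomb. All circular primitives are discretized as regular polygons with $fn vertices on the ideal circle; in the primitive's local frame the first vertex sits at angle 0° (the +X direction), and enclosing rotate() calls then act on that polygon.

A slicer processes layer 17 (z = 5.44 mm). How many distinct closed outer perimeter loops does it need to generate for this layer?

At z = 5.44 mm: the cylinder: section is a regular 24-gon, circumradius r=10; the cylinder at (15, 3) does not reach this height (z outside [6, 13.5]); Merging all regions: only the r=10 cylinder is present, so the union is just that shape — 1 connected region. The result has 1 disconnected region.

1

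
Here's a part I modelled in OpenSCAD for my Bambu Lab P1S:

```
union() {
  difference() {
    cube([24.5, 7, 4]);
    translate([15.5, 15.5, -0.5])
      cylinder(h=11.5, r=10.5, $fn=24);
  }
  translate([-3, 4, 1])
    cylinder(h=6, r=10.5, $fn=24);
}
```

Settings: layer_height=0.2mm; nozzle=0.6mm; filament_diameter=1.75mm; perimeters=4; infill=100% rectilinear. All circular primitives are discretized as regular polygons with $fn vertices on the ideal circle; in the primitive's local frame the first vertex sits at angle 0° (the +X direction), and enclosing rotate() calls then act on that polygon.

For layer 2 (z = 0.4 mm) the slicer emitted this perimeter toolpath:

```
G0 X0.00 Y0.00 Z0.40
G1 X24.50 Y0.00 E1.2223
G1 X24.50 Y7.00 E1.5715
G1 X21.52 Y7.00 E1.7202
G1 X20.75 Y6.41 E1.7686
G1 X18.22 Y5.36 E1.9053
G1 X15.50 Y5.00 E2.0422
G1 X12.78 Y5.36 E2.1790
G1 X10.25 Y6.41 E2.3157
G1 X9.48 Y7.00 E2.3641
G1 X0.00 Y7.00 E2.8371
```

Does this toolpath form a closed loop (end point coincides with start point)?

no

Start point (G0): (0.00, 0.00). End point (last G1): the path does not return to the start — open.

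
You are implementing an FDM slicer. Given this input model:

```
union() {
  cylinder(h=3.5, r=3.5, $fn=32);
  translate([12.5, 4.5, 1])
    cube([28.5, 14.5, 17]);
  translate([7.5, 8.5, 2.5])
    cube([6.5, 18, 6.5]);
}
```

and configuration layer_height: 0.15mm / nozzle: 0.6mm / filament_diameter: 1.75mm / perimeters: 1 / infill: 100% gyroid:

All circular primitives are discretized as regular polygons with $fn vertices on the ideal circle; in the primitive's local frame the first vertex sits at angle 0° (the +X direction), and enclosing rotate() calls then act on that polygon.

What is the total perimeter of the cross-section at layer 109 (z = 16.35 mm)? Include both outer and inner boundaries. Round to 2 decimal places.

At z = 16.35 mm: the cylinder is not intersected at this z (z outside [0, 3.5]); the cube at (12.5, 4.5) (footprint 28.5×14.5) is included at this height (perimeter 86.00 mm); the cube at (7.5, 8.5) is not intersected at this z (z outside [2.5, 9]); Merging all regions: only the 28.5×14.5 cube at (12.5, 4.5) is present, so the union is just that shape — boundary = 86.00 mm. Overall, the cross-section is a single solid region. Total boundary length (outer) = 86.00 mm.

86.00 mm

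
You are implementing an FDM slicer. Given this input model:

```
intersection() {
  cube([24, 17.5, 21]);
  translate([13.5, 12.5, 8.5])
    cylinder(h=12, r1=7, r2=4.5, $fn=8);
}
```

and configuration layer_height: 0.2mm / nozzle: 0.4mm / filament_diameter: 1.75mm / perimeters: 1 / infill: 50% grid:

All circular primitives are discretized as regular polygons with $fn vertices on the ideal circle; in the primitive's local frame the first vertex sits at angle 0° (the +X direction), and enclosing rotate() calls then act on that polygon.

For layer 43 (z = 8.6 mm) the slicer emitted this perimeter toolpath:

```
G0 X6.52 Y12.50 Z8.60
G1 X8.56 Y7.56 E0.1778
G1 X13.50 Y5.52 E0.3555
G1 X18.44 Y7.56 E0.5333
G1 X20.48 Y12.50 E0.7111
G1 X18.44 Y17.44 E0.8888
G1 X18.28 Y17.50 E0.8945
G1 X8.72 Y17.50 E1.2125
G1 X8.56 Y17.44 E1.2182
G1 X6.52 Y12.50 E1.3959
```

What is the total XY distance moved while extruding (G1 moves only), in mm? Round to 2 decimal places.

41.97 mm

Sum the Euclidean lengths of each G1 segment: total = 41.97 mm.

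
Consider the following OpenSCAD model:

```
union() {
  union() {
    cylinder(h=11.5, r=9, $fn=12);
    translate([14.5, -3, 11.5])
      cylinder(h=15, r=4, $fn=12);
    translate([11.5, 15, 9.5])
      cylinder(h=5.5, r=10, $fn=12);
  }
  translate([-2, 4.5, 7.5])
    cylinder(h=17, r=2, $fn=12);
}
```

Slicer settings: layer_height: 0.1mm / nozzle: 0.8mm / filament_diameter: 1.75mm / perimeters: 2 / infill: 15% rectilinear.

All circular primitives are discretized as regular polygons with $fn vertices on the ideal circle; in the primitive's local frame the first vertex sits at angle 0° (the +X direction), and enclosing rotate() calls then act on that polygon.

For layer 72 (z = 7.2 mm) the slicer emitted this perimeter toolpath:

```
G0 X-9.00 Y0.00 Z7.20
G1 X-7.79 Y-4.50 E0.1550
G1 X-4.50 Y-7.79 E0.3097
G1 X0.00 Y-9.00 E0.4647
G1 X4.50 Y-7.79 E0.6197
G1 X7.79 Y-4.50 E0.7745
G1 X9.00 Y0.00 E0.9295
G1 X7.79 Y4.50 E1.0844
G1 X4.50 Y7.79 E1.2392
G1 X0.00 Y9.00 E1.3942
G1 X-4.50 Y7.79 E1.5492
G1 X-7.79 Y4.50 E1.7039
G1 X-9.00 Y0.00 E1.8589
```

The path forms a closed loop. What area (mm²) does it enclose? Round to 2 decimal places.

242.87 mm²

Apply the shoelace formula to the sequence of (X, Y) vertices; enclosed area = 242.87 mm².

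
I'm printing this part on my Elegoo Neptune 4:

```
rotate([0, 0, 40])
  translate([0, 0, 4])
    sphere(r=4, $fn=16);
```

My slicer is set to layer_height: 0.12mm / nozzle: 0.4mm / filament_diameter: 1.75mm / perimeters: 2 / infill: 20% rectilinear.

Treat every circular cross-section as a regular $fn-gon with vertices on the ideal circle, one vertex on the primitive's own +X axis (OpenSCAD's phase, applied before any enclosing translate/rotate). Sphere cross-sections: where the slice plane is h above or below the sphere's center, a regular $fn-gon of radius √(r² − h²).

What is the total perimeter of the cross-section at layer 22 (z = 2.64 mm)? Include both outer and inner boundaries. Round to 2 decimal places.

At z = 2.64 mm: the r=4 sphere contributes a regular 16-gon of circumradius √(4²−1.36²) = 3.762 (perimeter = 2·16·3.762·sin(180°/16) = 23.48 mm); (whole slice rotated 40° about Z — lengths, areas and connectivity unchanged). Overall, the cross-section is a single solid region. Total boundary length (outer) = 23.48 mm.

23.48 mm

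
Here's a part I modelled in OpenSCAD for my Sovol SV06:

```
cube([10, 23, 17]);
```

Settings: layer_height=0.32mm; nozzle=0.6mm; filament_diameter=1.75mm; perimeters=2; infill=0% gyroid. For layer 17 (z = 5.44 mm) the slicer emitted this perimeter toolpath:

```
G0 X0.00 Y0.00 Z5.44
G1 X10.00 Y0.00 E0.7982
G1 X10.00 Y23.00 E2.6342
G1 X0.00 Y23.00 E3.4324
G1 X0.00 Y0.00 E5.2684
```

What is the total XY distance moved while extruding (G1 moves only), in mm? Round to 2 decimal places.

66.00 mm

Sum the Euclidean lengths of each G1 segment: total = 66.00 mm.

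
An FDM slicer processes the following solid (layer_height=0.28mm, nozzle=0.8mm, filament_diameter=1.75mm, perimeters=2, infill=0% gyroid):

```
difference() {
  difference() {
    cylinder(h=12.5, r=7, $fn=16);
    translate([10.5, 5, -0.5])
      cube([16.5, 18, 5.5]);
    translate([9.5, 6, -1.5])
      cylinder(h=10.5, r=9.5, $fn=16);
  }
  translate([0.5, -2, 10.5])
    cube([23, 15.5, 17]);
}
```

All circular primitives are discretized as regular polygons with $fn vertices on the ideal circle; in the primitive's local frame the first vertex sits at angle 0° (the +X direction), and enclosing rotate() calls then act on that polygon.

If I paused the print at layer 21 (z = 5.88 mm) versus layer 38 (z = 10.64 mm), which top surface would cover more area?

Layer 21 (z = 5.88): the cylinder: section is a regular 16-gon, circumradius r=7 (area = (16/2)·7.000²·sin(360°/16) = 150.01 mm²); the cube at (10.5, 5) is absent (z outside [-0.5, 5]); the cylinder at (9.5, 6): section is a regular 16-gon, circumradius r=9.5 (area = (16/2)·9.500²·sin(360°/16) = 276.30 mm²); Taking the first minus the rest: starting from the r=7 cylinder (150.01 mm²), the r=9.5 cylinder at (9.5, 6) partially overlaps it — only the 40.48 mm² overlap (of its 276.30 mm²) is removed, clipping the outline — area = 109.53 mm²; the cube at (0.5, -2) is not intersected at this z (z outside [10.5, 27.5]); Taking the first minus the rest: none of the subtracted shapes is present at this height, so that combined region is unchanged — area = 109.53 mm². So its area = 109.53 mm². Layer 38 (z = 10.64): the cylinder: section is a regular 16-gon, circumradius r=7 (area = (16/2)·7.000²·sin(360°/16) = 150.01 mm²); the cube at (10.5, 5) is absent (z outside [-0.5, 5]); the cylinder at (9.5, 6) does not reach this height (z outside [-1.5, 9]); After the difference (first − rest): none of the subtracted shapes is present at this height, so the r=7 cylinder is unchanged — area = 150.01 mm²; the cube at (0.5, -2) (footprint 23×15.5) is included at this height (area 356.50 mm²); Taking the first minus the rest: starting from that combined region (150.01 mm²), the 23×15.5 cube at (0.5, -2) partially overlaps it — only the 46.63 mm² overlap (of its 356.50 mm²) is removed, clipping the outline — area = 103.38 mm². So its area = 103.38 mm². Layer 21 is larger (109.53 vs 103.38 mm²).

layer 21 (z = 5.88 mm)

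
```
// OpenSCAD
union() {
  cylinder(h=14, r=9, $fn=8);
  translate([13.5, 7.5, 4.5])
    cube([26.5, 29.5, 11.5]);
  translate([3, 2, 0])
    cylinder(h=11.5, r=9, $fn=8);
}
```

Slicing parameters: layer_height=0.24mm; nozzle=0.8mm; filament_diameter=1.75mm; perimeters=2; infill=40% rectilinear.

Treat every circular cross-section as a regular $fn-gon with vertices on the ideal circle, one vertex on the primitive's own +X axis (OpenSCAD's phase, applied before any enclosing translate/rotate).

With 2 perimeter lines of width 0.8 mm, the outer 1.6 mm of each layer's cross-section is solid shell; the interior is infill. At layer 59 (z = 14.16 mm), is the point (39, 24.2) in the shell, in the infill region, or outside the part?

At z = 14.16 mm: the cylinder does not reach this height (z outside [0, 14]); the 26.5×29.5 cube at (13.5, 7.5) contributes its full rectangle; the cylinder at (3, 2) is absent (z outside [0, 11.5]); Merging all regions: only the 26.5×29.5 cube at (13.5, 7.5) is present, so the union is just that shape — 1 connected region. Overall, the cross-section is a single solid region. The nearest boundary edge runs (40.00, 7.50)→(40.00, 37.00); distance from the point to it = 1.00 mm. The point is inside the cross-section, 1.00 mm from the nearest boundary — within the 1.6 mm shell band (2 × 0.8).

shell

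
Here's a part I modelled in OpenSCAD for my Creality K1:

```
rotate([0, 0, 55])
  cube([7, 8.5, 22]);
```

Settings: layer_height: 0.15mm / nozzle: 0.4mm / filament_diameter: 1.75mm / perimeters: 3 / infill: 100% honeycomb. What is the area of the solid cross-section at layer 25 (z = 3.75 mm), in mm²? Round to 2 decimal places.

At z = 3.75 mm: the 7×8.5 cube contributes its full rectangle (area 59.50 mm²); (whole slice rotated 55° about Z — lengths, areas and connectivity unchanged). Overall, the cross-section is a single solid region. Net area = 59.50 mm².

59.50 mm²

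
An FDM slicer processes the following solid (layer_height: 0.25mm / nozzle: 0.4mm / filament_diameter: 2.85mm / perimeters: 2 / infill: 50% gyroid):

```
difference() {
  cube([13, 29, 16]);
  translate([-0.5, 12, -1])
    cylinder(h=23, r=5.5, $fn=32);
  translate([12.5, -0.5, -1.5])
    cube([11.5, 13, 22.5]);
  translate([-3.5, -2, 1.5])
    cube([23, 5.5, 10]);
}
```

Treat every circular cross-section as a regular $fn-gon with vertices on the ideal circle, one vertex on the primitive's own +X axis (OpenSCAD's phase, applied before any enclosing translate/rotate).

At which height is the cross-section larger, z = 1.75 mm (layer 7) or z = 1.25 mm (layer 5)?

layer 5 (z = 1.25 mm)

Layer 7 (z = 1.75): the cube (footprint 13×29) is included at this height (area 377.00 mm²); the r=5.5 cylinder at (-0.5, 12) gives a regular 32-gon of circumradius 5.5 (constant along its height) (area = (32/2)·5.500²·sin(360°/32) = 94.42 mm²); the cube at (12.5, -0.5) is present — its section is the full 11.5×13 rectangle (area 149.50 mm²); the cube at (-3.5, -2) is present — its section is the full 23×5.5 rectangle (area 126.50 mm²); Taking the first minus the rest: starting from the 13×29 cube (377.00 mm²), the r=5.5 cylinder at (-0.5, 12) partially overlaps it — only the 41.74 mm² overlap (of its 94.42 mm²) is removed, clipping the outline; the 11.5×13 cube at (12.5, -0.5) partially overlaps it — only the 6.25 mm² overlap (of its 149.50 mm²) is removed, clipping the outline; the 23×5.5 cube at (-3.5, -2) partially overlaps it — only the 43.75 mm² overlap (of its 126.50 mm²) is removed, clipping the outline — area = 285.26 mm². So its area = 285.26 mm². Layer 5 (z = 1.25): the 13×29 cube contributes its full rectangle (area 377.00 mm²); the r=5.5 cylinder at (-0.5, 12) contributes a regular 32-gon of circumradius 5.5 (area = (32/2)·5.500²·sin(360°/32) = 94.42 mm²); the cube at (12.5, -0.5) is present — its section is the full 11.5×13 rectangle (area 149.50 mm²); the cube at (-3.5, -2) does not reach this height (z outside [1.5, 11.5]); After the difference (first − rest): starting from the 13×29 cube (377.00 mm²), the r=5.5 cylinder at (-0.5, 12) partially overlaps it — only the 41.74 mm² overlap (of its 94.42 mm²) is removed, clipping the outline; the 11.5×13 cube at (12.5, -0.5) partially overlaps it — only the 6.25 mm² overlap (of its 149.50 mm²) is removed, clipping the outline — area = 329.01 mm². So its area = 329.01 mm². Layer 5 is larger (329.01 vs 285.26 mm²).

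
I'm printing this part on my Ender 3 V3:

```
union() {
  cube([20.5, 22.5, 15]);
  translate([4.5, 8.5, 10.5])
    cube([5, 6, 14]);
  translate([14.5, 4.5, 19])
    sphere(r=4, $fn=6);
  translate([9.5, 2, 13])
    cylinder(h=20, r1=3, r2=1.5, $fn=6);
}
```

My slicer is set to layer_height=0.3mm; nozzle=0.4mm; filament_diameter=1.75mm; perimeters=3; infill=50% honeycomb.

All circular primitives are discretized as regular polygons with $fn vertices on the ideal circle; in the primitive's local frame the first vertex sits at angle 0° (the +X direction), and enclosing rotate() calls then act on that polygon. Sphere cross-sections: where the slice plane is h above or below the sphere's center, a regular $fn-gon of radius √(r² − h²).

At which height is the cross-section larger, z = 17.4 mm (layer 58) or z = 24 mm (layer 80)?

Layer 58 (z = 17.4): the cube does not reach this height (z outside [0, 15]); the cube at (4.5, 8.5) is present — its section is the full 5×6 rectangle (area 30.00 mm²); the r=4 sphere at (14.5, 4.5) slices to a regular 6-gon of circumradius 3.666 (√(r²−h²) with h=1.6 from center) (area = (6/2)·3.666²·sin(360°/6) = 34.92 mm²); the cone at (9.5, 2) contributes a regular 6-gon of circumradius 2.670 (interpolated between r1=3 and r2=1.5 at t=0.220) (area = (6/2)·2.670²·sin(360°/6) = 18.52 mm²); Merging all regions: the 3 present regions are separate (no shared area or edge), so areas and boundary lengths simply add and each stays a separate island — area = 83.44 mm². So its area = 83.44 mm². Layer 80 (z = 24): the cube is not intersected at this z (z outside [0, 15]); the 5×6 cube at (4.5, 8.5) contributes its full rectangle (area 30.00 mm²); the sphere at (14.5, 4.5) does not reach this height (|z−center|=5.000 > r=4); the cone at (9.5, 2): at t=0.550 of its height the radius interpolates to r₁+(r₂−r₁)t = 2.175, giving a regular 6-gon of that circumradius (area = (6/2)·2.175²·sin(360°/6) = 12.29 mm²); Combining (union): the 2 present regions are separate (no shared area or edge), so areas and boundary lengths simply add and each stays a separate island — area = 42.29 mm². So its area = 42.29 mm². Layer 58 is larger (83.44 vs 42.29 mm²).

layer 58 (z = 17.4 mm)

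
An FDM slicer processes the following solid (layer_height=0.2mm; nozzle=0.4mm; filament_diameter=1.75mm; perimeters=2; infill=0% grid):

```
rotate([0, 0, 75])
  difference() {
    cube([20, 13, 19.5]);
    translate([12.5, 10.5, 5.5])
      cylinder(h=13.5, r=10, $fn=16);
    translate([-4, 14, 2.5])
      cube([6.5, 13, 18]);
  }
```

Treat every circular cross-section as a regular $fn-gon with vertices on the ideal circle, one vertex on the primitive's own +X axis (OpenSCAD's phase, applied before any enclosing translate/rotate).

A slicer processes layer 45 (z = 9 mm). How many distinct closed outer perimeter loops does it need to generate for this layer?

At z = 9 mm: the cube is present — its section is the full 20×13 rectangle; the r=10 cylinder at (12.5, 10.5) gives a regular 16-gon of circumradius 10 (constant along its height); the cube at (-4, 14) is present — its section is the full 6.5×13 rectangle; Taking the first minus the rest: starting from the 20×13 cube, the r=10 cylinder at (12.5, 10.5) partially overlaps it — only the 185.83 mm² overlap (of its 306.15 mm²) is removed, clipping the outline; the 6.5×13 cube at (-4, 14) misses the remaining region (no effect) — 1 connected region; (rotated 75° about Z; rotation is an isometry so areas/perimeters/island counts are preserved). The result has 1 disconnected region.

1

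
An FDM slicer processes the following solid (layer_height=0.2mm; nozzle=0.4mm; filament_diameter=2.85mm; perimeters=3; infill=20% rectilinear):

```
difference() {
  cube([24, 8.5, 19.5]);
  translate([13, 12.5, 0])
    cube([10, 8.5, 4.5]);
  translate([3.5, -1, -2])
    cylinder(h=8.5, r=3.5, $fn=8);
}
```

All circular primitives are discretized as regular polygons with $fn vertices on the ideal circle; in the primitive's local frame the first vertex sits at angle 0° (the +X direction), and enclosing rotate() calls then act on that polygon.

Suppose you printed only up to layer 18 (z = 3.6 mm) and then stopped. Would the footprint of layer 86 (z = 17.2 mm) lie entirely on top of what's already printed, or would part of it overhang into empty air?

part overhangs

Compare the two slices. At z = 3.6: the cube (footprint 24×8.5) is included at this height (area 204.00 mm²); the cube at (13, 12.5) (footprint 10×8.5) is included at this height (area 85.00 mm²); the cylinder at (3.5, -1): section is a regular 8-gon, circumradius r=3.5 (area = (8/2)·3.500²·sin(360°/8) = 34.65 mm²); After the difference (first − rest): starting from the 24×8.5 cube (204.00 mm²), the 10×8.5 cube at (13, 12.5) misses the remaining region (no effect); the r=3.5 cylinder at (3.5, -1) partially overlaps it — only the 10.74 mm² overlap (of its 34.65 mm²) is removed, clipping the outline — area = 193.26 mm². At z = 17.2: the cube is present — its section is the full 24×8.5 rectangle (area 204.00 mm²); the cube at (13, 12.5) is not intersected at this z (z outside [0, 4.5]); the cylinder at (3.5, -1) does not reach this height (z outside [-2, 6.5]); Taking the first minus the rest: none of the subtracted shapes is present at this height, so the 24×8.5 cube is unchanged — area = 204.00 mm². Checking containment: at z = 17.2 the cross-section extends beyond the z = 3.6 cross-section by about 10.74 mm².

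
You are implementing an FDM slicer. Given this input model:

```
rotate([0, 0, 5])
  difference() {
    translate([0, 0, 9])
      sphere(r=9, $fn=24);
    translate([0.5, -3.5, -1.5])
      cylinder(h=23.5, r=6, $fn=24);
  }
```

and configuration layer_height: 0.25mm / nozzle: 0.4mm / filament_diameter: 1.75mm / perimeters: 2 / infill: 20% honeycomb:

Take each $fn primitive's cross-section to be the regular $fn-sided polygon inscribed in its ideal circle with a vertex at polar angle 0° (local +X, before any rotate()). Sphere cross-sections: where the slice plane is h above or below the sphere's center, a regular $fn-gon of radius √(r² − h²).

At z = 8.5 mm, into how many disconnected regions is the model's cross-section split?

At z = 8.5 mm: the sphere: section is a regular 24-gon, circumradius = √(r²−h²) = √(9²−0.5²) = 8.986; the r=6 cylinder at (0.5, -3.5) gives a regular 24-gon of circumradius 6 (constant along its height); Subtracting the remaining from the first: starting from the r=9 sphere, the r=6 cylinder at (0.5, -3.5) partially overlaps it — only the 108.69 mm² overlap (of its 111.81 mm²) is removed, clipping the outline — 1 connected region; (rotated 5° about Z; rotation is an isometry so areas/perimeters/island counts are preserved). The result has 1 disconnected region.

1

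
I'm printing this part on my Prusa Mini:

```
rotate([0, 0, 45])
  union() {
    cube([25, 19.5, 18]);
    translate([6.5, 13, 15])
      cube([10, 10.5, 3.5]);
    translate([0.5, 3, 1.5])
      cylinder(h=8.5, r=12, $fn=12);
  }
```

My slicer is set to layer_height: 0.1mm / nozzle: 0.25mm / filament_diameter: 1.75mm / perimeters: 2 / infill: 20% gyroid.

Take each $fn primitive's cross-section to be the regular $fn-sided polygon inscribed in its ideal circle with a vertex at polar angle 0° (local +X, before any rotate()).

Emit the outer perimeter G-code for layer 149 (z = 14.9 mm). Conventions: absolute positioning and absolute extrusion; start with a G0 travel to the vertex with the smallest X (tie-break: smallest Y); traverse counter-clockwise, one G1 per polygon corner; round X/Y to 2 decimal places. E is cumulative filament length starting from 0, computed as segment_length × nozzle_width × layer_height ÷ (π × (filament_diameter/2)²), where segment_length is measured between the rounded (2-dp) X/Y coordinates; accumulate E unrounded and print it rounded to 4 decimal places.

At z = 14.9 mm: the 25×19.5 cube contributes its full rectangle; the cube at (6.5, 13) is absent (z outside [15, 18.5]); the cylinder at (0.5, 3) does not reach this height (z outside [1.5, 10]); Merging all regions: only the 25×19.5 cube is present, so the union is just that shape — 1 connected region; (whole slice rotated 45° about Z — lengths, areas and connectivity unchanged). The outline is a single polygon with 4 vertices. Extrusion per mm of travel: 0.25 × 0.1 / (π × 0.875²) = 0.010394. Accumulating E over each segment gives final E = 0.9252.

G0 X-13.79 Y13.79 Z14.90
G1 X0.00 Y0.00 E0.2027
G1 X17.68 Y17.68 E0.4626
G1 X3.89 Y31.47 E0.6653
G1 X-13.79 Y13.79 E0.9252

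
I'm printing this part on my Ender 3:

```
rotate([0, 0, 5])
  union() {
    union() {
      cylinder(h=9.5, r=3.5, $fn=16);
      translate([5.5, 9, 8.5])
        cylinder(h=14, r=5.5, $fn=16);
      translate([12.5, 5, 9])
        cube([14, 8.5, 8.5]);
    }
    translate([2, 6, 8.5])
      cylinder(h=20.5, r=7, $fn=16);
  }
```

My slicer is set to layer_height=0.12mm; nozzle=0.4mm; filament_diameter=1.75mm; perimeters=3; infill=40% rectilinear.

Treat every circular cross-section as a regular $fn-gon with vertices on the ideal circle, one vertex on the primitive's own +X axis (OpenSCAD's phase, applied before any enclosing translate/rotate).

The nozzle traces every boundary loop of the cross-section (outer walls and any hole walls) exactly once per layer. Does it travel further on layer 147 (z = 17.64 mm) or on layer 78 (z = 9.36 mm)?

Layer 147 (z = 17.64): the cylinder is absent (z outside [0, 9.5]); the cylinder at (5.5, 9): section is a regular 16-gon, circumradius r=5.5 (perimeter = 2·16·5.500·sin(180°/16) = 34.34 mm); the cube at (12.5, 5) does not reach this height (z outside [9, 17.5]); Taking the union: only the r=5.5 cylinder at (5.5, 9) is present, so the union is just that shape — boundary = 34.34 mm; the r=7 cylinder at (2, 6) gives a regular 16-gon of circumradius 7 (constant along its height) (perimeter = 2·16·7.000·sin(180°/16) = 43.70 mm); Merging all regions: the regions partially overlap (shared area 62.63 mm²), so the edge portions inside another operand are dropped and the merged outline is re-measured after clipping — boundary = 48.97 mm; (rotated 5° about Z; rotation is an isometry so areas/perimeters/island counts are preserved). So its perimeter = 48.97 mm. Layer 78 (z = 9.36): the cylinder: section is a regular 16-gon, circumradius r=3.5 (perimeter = 2·16·3.500·sin(180°/16) = 21.85 mm); the cylinder at (5.5, 9): section is a regular 16-gon, circumradius r=5.5 (perimeter = 2·16·5.500·sin(180°/16) = 34.34 mm); the cube at (12.5, 5) is present — its section is the full 14×8.5 rectangle (perimeter 45.00 mm); Taking the union: the 3 present regions are separate (no shared area or edge), so areas and boundary lengths simply add and each stays a separate island — boundary = 101.19 mm; the r=7 cylinder at (2, 6) contributes a regular 16-gon of circumradius 7 (perimeter = 2·16·7.000·sin(180°/16) = 43.70 mm); Taking the union: the regions partially overlap (shared area 83.38 mm²), so the edge portions inside another operand are dropped and the merged outline is re-measured after clipping — boundary = 98.32 mm; (rotated 5° about Z; rotation is an isometry so areas/perimeters/island counts are preserved). So its perimeter = 98.32 mm. Layer 78 is larger (98.32 vs 48.97 mm).

layer 78 (z = 9.36 mm)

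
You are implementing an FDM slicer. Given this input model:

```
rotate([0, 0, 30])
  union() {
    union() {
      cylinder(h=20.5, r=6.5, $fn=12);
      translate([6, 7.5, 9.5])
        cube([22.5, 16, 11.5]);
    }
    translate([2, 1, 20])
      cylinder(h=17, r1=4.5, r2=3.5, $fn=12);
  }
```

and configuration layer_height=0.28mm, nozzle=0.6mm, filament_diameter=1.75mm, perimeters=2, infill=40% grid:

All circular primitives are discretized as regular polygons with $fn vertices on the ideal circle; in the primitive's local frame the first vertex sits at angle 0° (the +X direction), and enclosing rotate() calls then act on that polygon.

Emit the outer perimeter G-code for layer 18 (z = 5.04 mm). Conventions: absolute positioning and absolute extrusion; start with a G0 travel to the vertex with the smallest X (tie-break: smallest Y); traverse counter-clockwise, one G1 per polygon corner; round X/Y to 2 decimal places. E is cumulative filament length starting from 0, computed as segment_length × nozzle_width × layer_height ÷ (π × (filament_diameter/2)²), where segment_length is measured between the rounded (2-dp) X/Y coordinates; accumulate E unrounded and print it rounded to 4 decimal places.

At z = 5.04 mm: the r=6.5 cylinder contributes a regular 12-gon of circumradius 6.5; the cube at (6, 7.5) is absent (z outside [9.5, 21]); Combining (union): only the r=6.5 cylinder is present, so the union is just that shape — 1 connected region; the cone at (2, 1) is not intersected at this z (z outside [20, 37]); Combining (union): only the result so far is present, so the union is just that shape — 1 connected region; (rotated 30° about Z; rotation is an isometry so areas/perimeters/island counts are preserved). The outline is a single polygon with 12 vertices. Extrusion per mm of travel: 0.6 × 0.28 / (π × 0.875²) = 0.069846. Accumulating E over each segment gives final E = 2.8203.

G0 X-6.50 Y0.00 Z5.04
G1 X-5.63 Y-3.25 E0.2350
G1 X-3.25 Y-5.63 E0.4701
G1 X0.00 Y-6.50 E0.7051
G1 X3.25 Y-5.63 E0.9401
G1 X5.63 Y-3.25 E1.1752
G1 X6.50 Y0.00 E1.4102
G1 X5.63 Y3.25 E1.6451
G1 X3.25 Y5.63 E1.8802
G1 X0.00 Y6.50 E2.1152
G1 X-3.25 Y5.63 E2.3502
G1 X-5.63 Y3.25 E2.5853
G1 X-6.50 Y0.00 E2.8203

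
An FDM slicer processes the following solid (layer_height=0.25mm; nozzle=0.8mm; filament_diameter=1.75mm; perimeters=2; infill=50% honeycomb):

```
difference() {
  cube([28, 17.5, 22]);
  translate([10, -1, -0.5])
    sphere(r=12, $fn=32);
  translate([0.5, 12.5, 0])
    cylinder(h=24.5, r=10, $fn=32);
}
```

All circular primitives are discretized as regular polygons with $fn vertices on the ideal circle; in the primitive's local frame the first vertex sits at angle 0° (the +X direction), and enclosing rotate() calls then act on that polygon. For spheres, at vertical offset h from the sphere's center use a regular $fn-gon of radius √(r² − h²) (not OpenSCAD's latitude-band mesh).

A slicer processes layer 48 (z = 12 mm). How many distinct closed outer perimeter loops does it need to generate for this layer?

1

At z = 12 mm: the cube is present — its section is the full 28×17.5 rectangle; the sphere at (10, -1) does not reach this height (|z−center|=12.500 > r=12); the cylinder at (0.5, 12.5): section is a regular 32-gon, circumradius r=10; After the difference (first − rest): starting from the 28×17.5 cube, the r=10 cylinder at (0.5, 12.5) partially overlaps it — only the 133.18 mm² overlap (of its 312.14 mm²) is removed, clipping the outline — 1 connected region. The result has 1 disconnected region.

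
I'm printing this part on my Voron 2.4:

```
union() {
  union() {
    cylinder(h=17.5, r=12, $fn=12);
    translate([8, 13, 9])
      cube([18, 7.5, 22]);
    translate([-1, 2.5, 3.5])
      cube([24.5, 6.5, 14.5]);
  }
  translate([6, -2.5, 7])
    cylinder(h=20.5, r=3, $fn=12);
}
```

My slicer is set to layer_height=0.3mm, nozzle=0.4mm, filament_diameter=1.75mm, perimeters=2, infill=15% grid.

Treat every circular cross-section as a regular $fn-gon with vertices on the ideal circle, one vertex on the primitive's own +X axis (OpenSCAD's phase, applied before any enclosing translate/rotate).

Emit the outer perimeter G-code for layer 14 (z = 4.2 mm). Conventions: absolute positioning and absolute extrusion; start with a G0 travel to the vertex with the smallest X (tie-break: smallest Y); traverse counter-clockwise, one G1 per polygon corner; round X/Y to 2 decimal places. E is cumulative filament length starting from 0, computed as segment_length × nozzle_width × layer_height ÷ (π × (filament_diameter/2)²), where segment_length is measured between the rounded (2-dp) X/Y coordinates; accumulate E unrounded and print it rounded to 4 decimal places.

G0 X-12.00 Y0.00 Z4.20
G1 X-10.39 Y-6.00 E0.3099
G1 X-6.00 Y-10.39 E0.6197
G1 X0.00 Y-12.00 E0.9296
G1 X6.00 Y-10.39 E1.2395
G1 X10.39 Y-6.00 E1.5493
G1 X12.00 Y0.00 E1.8592
G1 X11.33 Y2.50 E1.9883
G1 X23.50 Y2.50 E2.5955
G1 X23.50 Y9.00 E2.9198
G1 X7.39 Y9.00 E3.7235
G1 X6.00 Y10.39 E3.8216
G1 X0.00 Y12.00 E4.1315
G1 X-6.00 Y10.39 E4.4414
G1 X-10.39 Y6.00 E4.7512
G1 X-12.00 Y0.00 E5.0611

At z = 4.2 mm: the r=12 cylinder gives a regular 12-gon of circumradius 12 (constant along its height); the cube at (8, 13) does not reach this height (z outside [9, 31]); the cube at (-1, 2.5) is present — its section is the full 24.5×6.5 rectangle; Merging all regions: the regions partially overlap (shared area 71.19 mm²), so overlapping operands fuse into one piece — 1 connected region; the cylinder at (6, -2.5) is not intersected at this z (z outside [7, 27.5]); Merging all regions: only that combined region is present, so the union is just that shape — 1 connected region. The outline is a single polygon with 15 vertices. Extrusion per mm of travel: 0.4 × 0.3 / (π × 0.875²) = 0.049890. Accumulating E over each segment gives final E = 5.0611.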